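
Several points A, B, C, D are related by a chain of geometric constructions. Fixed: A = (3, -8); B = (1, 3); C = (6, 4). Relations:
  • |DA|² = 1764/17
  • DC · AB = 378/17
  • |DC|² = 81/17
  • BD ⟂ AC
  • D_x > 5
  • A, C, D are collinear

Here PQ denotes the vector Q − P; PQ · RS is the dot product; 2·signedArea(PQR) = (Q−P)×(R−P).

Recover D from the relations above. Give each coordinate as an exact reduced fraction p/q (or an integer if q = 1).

1. D_x = 93/17  [A, C, D are collinear ∩ BD ⟂ AC]
2. D_y = 32/17  [A, C, D are collinear ∩ BD ⟂ AC]
   → D = (93/17, 32/17)

D = (93/17, 32/17)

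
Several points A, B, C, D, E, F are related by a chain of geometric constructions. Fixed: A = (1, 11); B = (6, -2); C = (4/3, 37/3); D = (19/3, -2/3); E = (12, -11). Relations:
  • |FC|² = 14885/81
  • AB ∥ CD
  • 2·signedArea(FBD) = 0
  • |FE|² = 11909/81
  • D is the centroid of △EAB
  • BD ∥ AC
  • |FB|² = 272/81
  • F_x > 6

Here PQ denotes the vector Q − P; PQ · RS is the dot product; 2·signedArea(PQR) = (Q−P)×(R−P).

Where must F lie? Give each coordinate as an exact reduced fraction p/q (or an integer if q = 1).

1. F_x = 58/9  [line -4/3·x + 1/3·y + 26/3 = 0 ∩ |FB|² = 272/81]
2. F_y = -2/9  [line -4/3·x + 1/3·y + 26/3 = 0 ∩ |FB|² = 272/81]
   → F = (58/9, -2/9)

F = (58/9, -2/9)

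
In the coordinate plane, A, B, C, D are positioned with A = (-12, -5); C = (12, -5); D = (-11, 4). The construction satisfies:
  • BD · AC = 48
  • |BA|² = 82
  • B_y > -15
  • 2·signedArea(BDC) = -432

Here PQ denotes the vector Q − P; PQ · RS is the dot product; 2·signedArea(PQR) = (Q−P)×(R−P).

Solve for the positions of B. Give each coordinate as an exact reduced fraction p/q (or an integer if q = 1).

B = (-13, -14)

1. B_x = -13  [2·signedArea(BDC) = -432 ∩ BD · AC = 48]
2. B_y = -14  [2·signedArea(BDC) = -432 ∩ BD · AC = 48]
   → B = (-13, -14)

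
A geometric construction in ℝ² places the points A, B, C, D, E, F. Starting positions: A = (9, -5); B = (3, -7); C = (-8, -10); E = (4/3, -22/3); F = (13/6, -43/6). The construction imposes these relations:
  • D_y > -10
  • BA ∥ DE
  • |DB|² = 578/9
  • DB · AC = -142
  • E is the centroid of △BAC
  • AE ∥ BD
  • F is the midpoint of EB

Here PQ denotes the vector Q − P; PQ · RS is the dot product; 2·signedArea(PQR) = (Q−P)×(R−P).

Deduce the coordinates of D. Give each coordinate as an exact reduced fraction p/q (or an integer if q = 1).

1. D_x = -14/3  [BA ∥ DE ∩ AE ∥ BD]
2. D_y = -28/3  [BA ∥ DE ∩ AE ∥ BD]
   → D = (-14/3, -28/3)

D = (-14/3, -28/3)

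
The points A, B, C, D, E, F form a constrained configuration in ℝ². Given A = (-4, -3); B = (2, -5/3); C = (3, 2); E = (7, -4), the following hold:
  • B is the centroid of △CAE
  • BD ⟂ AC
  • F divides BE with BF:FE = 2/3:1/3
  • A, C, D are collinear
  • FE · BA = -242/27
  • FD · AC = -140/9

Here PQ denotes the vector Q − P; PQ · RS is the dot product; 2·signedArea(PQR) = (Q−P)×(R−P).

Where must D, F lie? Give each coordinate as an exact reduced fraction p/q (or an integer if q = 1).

1. D_x = 67/111  [A, C, D are collinear ∩ BD ⟂ AC]
2. D_y = 32/111  [A, C, D are collinear ∩ BD ⟂ AC]
   → D = (67/111, 32/111)
3. F_x = 16/3  [F divides BE with BF:FE = 2/3:1/3]
4. F_y = -29/9  [F divides BE with BF:FE = 2/3:1/3]
   → F = (16/3, -29/9)

D = (67/111, 32/111)
F = (16/3, -29/9)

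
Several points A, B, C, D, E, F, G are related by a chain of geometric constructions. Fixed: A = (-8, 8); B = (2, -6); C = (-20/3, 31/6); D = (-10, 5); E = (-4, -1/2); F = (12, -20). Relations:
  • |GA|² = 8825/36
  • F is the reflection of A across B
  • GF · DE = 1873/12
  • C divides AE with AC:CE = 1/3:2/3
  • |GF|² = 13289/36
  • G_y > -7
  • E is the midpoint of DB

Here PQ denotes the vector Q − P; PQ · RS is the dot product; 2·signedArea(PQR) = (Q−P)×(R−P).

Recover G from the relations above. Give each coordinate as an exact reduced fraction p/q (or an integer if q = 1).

1. G_x = -4/3  [line -6·x + 11/2·y + 311/12 = 0 ∩ |GF|² = 13289/36]
2. G_y = -37/6  [line -6·x + 11/2·y + 311/12 = 0 ∩ |GF|² = 13289/36]
   → G = (-4/3, -37/6)

G = (-4/3, -37/6)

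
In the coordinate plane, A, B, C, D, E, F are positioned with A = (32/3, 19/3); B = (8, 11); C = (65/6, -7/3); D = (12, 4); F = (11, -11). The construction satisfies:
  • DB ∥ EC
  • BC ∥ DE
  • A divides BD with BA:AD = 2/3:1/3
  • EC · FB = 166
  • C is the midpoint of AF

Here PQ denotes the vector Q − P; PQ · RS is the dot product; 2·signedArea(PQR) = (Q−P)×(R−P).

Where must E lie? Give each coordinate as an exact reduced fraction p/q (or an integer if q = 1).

E = (89/6, -28/3)

1. E_x = 89/6  [DB ∥ EC ∩ BC ∥ DE]
2. E_y = -28/3  [DB ∥ EC ∩ BC ∥ DE]
   → E = (89/6, -28/3)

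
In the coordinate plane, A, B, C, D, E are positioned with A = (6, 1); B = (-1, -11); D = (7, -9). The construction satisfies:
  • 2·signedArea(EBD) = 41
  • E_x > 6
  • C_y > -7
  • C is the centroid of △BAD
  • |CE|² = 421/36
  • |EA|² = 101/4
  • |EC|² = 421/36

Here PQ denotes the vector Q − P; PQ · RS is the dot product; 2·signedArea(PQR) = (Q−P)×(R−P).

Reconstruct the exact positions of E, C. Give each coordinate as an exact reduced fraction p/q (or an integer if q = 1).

C = (4, -19/3)
E = (13/2, -4)

1. C_x = 4  [C is the centroid of △BAD]
2. C_y = -19/3  [C is the centroid of △BAD]
   → C = (4, -19/3)
3. E_x = 13/2  [line -2·x + 8·y + 45 = 0 ∩ |EC|² = 421/36]
4. E_y = -4  [line -2·x + 8·y + 45 = 0 ∩ |EC|² = 421/36]
   → E = (13/2, -4)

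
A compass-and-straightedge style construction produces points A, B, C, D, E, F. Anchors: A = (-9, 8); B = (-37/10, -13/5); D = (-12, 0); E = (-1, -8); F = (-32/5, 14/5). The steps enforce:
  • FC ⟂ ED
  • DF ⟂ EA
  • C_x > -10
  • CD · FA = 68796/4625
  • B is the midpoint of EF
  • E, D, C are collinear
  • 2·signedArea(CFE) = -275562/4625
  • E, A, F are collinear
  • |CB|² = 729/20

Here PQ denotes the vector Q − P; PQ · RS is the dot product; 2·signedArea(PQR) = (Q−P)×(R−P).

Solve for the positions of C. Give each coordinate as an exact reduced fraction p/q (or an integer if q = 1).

1. C_x = -8944/925  [E, D, C are collinear ∩ FC ⟂ ED]
2. C_y = -1568/925  [E, D, C are collinear ∩ FC ⟂ ED]
   → C = (-8944/925, -1568/925)

C = (-8944/925, -1568/925)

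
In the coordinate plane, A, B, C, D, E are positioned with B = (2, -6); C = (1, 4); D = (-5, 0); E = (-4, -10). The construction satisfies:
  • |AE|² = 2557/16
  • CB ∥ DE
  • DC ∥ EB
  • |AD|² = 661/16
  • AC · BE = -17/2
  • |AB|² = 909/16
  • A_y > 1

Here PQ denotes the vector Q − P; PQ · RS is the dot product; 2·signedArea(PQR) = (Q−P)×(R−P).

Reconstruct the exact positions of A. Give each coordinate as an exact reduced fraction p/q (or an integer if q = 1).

A = (5/4, 3/2)

1. A_x = 5/4  [line 6·x + 4·y + -27/2 = 0 ∩ |AB|² = 909/16]
2. A_y = 3/2  [line 6·x + 4·y + -27/2 = 0 ∩ |AB|² = 909/16]
   → A = (5/4, 3/2)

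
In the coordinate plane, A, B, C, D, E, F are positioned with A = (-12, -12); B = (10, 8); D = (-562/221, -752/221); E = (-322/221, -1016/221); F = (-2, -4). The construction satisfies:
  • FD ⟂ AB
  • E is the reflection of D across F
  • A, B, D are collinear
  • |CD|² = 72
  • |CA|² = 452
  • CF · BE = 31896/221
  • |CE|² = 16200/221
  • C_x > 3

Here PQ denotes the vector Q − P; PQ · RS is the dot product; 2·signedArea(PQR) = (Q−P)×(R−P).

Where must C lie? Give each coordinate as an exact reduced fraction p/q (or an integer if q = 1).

1. C_x = 4  [line 2532/221·x + 2784/221·y + -15696/221 = 0 ∩ |CA|² = 452]
2. C_y = 2  [line 2532/221·x + 2784/221·y + -15696/221 = 0 ∩ |CA|² = 452]
   → C = (4, 2)

C = (4, 2)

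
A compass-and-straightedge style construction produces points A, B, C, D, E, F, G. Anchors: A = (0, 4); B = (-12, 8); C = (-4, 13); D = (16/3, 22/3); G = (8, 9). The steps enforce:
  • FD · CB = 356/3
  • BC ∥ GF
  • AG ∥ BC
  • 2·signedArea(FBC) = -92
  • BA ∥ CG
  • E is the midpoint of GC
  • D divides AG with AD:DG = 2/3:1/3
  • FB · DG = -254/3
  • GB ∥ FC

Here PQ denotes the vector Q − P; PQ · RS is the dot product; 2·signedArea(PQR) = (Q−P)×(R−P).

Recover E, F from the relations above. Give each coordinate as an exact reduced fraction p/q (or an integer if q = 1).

1. E_x = 2  [E is the midpoint of GC]
2. E_y = 11  [E is the midpoint of GC]
   → E = (2, 11)
3. F_x = 16  [GB ∥ FC ∩ BC ∥ GF]
4. F_y = 14  [GB ∥ FC ∩ BC ∥ GF]
   → F = (16, 14)

E = (2, 11)
F = (16, 14)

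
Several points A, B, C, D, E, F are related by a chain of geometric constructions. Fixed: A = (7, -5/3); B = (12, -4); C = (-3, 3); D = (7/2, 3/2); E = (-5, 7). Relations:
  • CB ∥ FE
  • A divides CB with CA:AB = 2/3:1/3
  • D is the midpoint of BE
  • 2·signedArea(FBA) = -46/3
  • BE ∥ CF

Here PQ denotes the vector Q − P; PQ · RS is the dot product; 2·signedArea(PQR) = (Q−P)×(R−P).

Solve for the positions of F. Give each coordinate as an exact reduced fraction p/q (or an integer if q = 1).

F = (-20, 14)

1. F_x = -20  [CB ∥ FE ∩ BE ∥ CF]
2. F_y = 14  [CB ∥ FE ∩ BE ∥ CF]
   → F = (-20, 14)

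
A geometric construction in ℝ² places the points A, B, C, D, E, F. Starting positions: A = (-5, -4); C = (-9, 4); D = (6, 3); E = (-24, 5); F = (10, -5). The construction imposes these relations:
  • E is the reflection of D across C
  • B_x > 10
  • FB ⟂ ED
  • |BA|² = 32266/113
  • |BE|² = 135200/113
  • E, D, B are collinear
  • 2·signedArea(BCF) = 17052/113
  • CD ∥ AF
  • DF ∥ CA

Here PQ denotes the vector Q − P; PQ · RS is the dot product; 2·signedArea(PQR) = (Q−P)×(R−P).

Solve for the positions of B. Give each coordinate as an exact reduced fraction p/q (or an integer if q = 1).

1. B_x = 1188/113  [E, D, B are collinear ∩ FB ⟂ ED]
2. B_y = 305/113  [E, D, B are collinear ∩ FB ⟂ ED]
   → B = (1188/113, 305/113)

B = (1188/113, 305/113)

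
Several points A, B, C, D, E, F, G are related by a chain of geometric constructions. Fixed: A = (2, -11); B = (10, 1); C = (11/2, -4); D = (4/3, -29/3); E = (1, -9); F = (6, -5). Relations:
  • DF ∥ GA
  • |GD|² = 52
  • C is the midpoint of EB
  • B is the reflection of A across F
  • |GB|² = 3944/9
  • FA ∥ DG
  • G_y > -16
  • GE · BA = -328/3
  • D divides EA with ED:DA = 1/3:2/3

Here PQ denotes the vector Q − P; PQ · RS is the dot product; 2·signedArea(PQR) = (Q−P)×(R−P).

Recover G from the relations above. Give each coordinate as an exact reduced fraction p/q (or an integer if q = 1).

G = (-8/3, -47/3)

1. G_x = -8/3  [DF ∥ GA ∩ FA ∥ DG]
2. G_y = -47/3  [DF ∥ GA ∩ FA ∥ DG]
   → G = (-8/3, -47/3)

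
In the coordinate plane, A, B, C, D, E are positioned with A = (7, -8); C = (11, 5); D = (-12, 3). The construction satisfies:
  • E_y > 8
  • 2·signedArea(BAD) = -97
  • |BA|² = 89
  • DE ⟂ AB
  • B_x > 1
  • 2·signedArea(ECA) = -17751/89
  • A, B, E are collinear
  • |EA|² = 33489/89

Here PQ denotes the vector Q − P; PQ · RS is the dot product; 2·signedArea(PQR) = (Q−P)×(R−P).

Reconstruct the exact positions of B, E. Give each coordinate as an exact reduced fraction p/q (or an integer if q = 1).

1. E_x = -292/89  [line 13·x + -4·y + 6804/89 = 0 ∩ |EA|² = 33489/89]
2. E_y = 752/89  [line 13·x + -4·y + 6804/89 = 0 ∩ |EA|² = 33489/89]
   → E = (-292/89, 752/89)
3. B_x = 2  [2·signedArea(BAD) = -97 ∩ A, B, E are collinear]
4. B_y = 0  [2·signedArea(BAD) = -97 ∩ A, B, E are collinear]
   → B = (2, 0)

B = (2, 0)
E = (-292/89, 752/89)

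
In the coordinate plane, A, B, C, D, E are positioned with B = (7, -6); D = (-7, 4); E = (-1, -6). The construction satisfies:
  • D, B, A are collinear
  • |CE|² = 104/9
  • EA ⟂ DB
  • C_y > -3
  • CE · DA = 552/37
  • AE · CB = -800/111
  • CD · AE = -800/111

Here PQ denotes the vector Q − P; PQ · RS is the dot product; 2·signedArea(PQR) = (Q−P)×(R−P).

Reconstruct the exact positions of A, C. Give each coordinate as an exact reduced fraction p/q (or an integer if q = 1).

A = (63/37, -82/37)
C = (-1/3, -8/3)

1. A_x = 63/37  [D, B, A are collinear ∩ EA ⟂ DB]
2. A_y = -82/37  [D, B, A are collinear ∩ EA ⟂ DB]
   → A = (63/37, -82/37)
3. C_x = -1/3  [CD · AE = -800/111 ∩ CE · DA = 552/37]
4. C_y = -8/3  [CD · AE = -800/111 ∩ CE · DA = 552/37]
   → C = (-1/3, -8/3)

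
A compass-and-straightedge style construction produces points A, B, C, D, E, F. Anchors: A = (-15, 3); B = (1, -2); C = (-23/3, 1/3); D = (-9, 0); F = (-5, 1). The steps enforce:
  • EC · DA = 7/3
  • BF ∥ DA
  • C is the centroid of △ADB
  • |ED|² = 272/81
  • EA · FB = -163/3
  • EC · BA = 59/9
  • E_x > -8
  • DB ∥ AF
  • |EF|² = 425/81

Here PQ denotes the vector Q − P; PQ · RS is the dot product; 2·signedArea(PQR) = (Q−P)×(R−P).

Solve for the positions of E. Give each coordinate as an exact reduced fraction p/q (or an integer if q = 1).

E = (-65/9, 4/9)

1. E_x = -65/9  [EC · BA = 59/9 ∩ EA · FB = -163/3]
2. E_y = 4/9  [EC · BA = 59/9 ∩ EA · FB = -163/3]
   → E = (-65/9, 4/9)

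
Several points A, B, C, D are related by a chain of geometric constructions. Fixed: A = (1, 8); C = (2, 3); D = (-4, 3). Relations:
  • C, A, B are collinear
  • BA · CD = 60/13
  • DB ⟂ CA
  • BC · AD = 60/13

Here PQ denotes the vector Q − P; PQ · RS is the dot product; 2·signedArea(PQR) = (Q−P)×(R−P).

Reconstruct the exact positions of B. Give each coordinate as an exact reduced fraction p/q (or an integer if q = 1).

B = (23/13, 54/13)

1. B_x = 23/13  [C, A, B are collinear ∩ DB ⟂ CA]
2. B_y = 54/13  [C, A, B are collinear ∩ DB ⟂ CA]
   → B = (23/13, 54/13)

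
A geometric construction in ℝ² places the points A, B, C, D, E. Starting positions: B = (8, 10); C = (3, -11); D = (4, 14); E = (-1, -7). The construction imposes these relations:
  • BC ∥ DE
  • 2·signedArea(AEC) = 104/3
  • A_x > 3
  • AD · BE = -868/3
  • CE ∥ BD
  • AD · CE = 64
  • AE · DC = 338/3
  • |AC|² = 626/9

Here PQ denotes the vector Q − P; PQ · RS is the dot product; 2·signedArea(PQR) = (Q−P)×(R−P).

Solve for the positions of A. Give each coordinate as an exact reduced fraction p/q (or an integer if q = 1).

A = (10/3, -8/3)

1. A_x = 10/3  [AD · CE = 64 ∩ AE · DC = 338/3]
2. A_y = -8/3  [AD · CE = 64 ∩ AE · DC = 338/3]
   → A = (10/3, -8/3)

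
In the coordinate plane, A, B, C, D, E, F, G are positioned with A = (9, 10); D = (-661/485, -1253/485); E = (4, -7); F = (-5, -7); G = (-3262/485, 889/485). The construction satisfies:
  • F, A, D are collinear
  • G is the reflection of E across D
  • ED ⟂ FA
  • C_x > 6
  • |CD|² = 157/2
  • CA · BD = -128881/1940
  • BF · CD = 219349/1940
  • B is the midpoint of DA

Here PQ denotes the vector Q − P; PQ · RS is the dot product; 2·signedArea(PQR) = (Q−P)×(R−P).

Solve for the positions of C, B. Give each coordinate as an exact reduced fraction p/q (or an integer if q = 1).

B = (1852/485, 3597/970)
C = (13/2, 3/2)

1. B_x = 1852/485  [B is the midpoint of DA]
2. B_y = 3597/970  [B is the midpoint of DA]
   → B = (1852/485, 3597/970)
3. C_x = 13/2  [line 2513/485·x + 6103/970·y + -83647/1940 = 0 ∩ |CD|² = 157/2]
4. C_y = 3/2  [line 2513/485·x + 6103/970·y + -83647/1940 = 0 ∩ |CD|² = 157/2]
   → C = (13/2, 3/2)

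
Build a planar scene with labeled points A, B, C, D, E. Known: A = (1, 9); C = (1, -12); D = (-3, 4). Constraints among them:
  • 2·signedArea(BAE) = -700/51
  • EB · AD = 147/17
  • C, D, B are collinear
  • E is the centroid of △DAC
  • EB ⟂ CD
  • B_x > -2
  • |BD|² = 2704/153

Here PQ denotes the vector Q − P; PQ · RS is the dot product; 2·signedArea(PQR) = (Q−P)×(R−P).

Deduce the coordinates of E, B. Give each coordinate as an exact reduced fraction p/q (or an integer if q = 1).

1. E_x = -1/3  [E is the centroid of △DAC]
2. E_y = 1/3  [E is the centroid of △DAC]
   → E = (-1/3, 1/3)
3. B_x = -101/51  [C, D, B are collinear ∩ EB ⟂ CD]
4. B_y = -4/51  [C, D, B are collinear ∩ EB ⟂ CD]
   → B = (-101/51, -4/51)

B = (-101/51, -4/51)
E = (-1/3, 1/3)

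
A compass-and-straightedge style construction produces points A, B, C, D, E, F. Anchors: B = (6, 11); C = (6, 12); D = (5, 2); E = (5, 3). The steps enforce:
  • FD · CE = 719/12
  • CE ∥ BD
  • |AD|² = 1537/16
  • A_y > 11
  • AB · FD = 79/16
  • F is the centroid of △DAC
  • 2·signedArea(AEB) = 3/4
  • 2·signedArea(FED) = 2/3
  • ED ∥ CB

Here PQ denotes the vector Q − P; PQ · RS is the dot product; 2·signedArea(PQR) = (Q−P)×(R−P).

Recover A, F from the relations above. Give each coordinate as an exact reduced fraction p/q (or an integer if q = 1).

A = (6, 47/4)
F = (17/3, 103/12)

1. A_x = 6  [line -8·x + 1·y + 145/4 = 0 ∩ |AD|² = 1537/16]
2. A_y = 47/4  [line -8·x + 1·y + 145/4 = 0 ∩ |AD|² = 1537/16]
   → A = (6, 47/4)
3. F_x = 17/3  [F is the centroid of △DAC]
4. F_y = 103/12  [F is the centroid of △DAC]
   → F = (17/3, 103/12)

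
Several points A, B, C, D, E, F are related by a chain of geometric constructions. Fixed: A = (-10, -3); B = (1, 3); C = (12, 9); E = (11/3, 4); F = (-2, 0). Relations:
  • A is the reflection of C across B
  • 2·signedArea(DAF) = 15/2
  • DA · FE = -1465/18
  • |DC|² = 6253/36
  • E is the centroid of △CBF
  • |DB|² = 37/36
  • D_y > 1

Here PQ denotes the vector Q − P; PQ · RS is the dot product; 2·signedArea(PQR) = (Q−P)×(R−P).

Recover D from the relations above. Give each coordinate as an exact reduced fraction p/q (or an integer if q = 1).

D = (5/6, 2)

1. D_x = 5/6  [2·signedArea(DAF) = 15/2 ∩ DA · FE = -1465/18]
2. D_y = 2  [2·signedArea(DAF) = 15/2 ∩ DA · FE = -1465/18]
   → D = (5/6, 2)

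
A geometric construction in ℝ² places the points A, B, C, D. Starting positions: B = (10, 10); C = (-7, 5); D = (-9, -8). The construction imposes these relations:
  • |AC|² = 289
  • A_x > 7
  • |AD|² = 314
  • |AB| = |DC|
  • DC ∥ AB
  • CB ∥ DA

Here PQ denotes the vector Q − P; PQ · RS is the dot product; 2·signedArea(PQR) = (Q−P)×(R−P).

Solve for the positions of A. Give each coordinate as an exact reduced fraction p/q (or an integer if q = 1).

A = (8, -3)

1. A_x = 8  [DC ∥ AB ∩ CB ∥ DA]
2. A_y = -3  [DC ∥ AB ∩ CB ∥ DA]
   → A = (8, -3)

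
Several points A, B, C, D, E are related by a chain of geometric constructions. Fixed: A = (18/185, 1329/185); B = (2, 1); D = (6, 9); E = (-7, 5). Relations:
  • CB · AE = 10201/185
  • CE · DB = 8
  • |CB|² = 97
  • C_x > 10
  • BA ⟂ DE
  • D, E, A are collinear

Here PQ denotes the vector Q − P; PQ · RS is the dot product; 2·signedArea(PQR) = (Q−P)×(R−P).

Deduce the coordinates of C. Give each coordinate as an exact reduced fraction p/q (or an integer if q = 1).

1. C_x = 11  [CE · DB = 8 ∩ CB · AE = 10201/185]
2. C_y = -3  [CE · DB = 8 ∩ CB · AE = 10201/185]
   → C = (11, -3)

C = (11, -3)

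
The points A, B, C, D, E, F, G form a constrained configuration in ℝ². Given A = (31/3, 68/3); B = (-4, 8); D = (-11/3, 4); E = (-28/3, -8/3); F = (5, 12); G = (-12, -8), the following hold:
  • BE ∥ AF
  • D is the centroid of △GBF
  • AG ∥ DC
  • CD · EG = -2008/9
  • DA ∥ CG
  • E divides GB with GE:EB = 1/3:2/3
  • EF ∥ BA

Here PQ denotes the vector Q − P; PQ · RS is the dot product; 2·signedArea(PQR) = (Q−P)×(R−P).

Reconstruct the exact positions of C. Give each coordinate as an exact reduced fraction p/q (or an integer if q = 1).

1. C_x = -26  [DA ∥ CG ∩ AG ∥ DC]
2. C_y = -80/3  [DA ∥ CG ∩ AG ∥ DC]
   → C = (-26, -80/3)

C = (-26, -80/3)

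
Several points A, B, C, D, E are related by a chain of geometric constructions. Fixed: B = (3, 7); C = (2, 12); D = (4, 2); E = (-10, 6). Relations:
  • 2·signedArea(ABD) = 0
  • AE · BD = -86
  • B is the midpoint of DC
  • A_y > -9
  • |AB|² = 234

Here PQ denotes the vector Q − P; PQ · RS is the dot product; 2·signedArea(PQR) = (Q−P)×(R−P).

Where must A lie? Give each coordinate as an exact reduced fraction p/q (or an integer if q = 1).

1. A_x = 6  [2·signedArea(ABD) = 0 ∩ AE · BD = -86]
2. A_y = -8  [2·signedArea(ABD) = 0 ∩ AE · BD = -86]
   → A = (6, -8)

A = (6, -8)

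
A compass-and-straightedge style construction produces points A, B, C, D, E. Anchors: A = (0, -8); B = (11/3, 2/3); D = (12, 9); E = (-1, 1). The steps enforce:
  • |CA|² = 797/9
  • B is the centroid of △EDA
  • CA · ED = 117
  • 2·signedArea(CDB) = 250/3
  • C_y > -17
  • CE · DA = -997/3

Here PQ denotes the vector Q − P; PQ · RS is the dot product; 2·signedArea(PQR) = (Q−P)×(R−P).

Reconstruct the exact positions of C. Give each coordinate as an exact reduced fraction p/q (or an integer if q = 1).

C = (-11/3, -50/3)

1. C_x = -11/3  [2·signedArea(CDB) = 250/3 ∩ CE · DA = -997/3]
2. C_y = -50/3  [2·signedArea(CDB) = 250/3 ∩ CE · DA = -997/3]
   → C = (-11/3, -50/3)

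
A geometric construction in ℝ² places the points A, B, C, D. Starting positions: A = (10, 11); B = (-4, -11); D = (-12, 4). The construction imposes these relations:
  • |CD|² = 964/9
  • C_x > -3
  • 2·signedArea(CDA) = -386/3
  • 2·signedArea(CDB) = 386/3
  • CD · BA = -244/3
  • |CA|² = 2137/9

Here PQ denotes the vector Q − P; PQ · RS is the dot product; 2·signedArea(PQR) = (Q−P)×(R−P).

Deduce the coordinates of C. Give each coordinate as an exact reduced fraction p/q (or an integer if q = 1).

C = (-2, 4/3)

1. C_x = -2  [CD · BA = -244/3 ∩ 2·signedArea(CDA) = -386/3]
2. C_y = 4/3  [CD · BA = -244/3 ∩ 2·signedArea(CDA) = -386/3]
   → C = (-2, 4/3)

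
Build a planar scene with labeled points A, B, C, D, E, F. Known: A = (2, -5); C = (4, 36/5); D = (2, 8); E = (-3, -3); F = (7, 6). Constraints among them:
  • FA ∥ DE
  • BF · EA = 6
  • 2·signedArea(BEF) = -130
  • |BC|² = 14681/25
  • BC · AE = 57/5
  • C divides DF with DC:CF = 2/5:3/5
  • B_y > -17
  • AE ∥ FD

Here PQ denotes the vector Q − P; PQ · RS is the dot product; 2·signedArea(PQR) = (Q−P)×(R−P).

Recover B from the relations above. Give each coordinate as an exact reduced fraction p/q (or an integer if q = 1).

B = (-3, -16)

1. B_x = -3  [BF · EA = 6 ∩ 2·signedArea(BEF) = -130]
2. B_y = -16  [BF · EA = 6 ∩ 2·signedArea(BEF) = -130]
   → B = (-3, -16)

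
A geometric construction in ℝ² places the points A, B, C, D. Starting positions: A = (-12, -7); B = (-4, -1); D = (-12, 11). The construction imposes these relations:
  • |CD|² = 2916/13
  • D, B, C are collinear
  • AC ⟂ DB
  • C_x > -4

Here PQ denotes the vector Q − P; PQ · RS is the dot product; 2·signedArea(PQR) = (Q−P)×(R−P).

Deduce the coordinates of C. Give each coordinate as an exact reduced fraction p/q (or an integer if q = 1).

C = (-48/13, -19/13)

1. C_x = -48/13  [D, B, C are collinear ∩ AC ⟂ DB]
2. C_y = -19/13  [D, B, C are collinear ∩ AC ⟂ DB]
   → C = (-48/13, -19/13)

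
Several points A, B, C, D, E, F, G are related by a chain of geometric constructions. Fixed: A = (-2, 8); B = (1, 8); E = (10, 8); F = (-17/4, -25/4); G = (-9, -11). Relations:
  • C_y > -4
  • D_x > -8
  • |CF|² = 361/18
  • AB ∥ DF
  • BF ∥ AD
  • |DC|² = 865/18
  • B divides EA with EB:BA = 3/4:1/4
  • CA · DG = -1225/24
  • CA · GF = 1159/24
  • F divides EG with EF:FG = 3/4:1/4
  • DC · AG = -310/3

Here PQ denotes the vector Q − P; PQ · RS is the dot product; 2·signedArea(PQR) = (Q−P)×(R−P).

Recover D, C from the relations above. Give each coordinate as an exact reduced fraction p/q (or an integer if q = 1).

C = (-13/12, -37/12)
D = (-29/4, -25/4)

1. D_x = -29/4  [AB ∥ DF ∩ BF ∥ AD]
2. D_y = -25/4  [AB ∥ DF ∩ BF ∥ AD]
   → D = (-29/4, -25/4)
3. C_x = -13/12  [CA · DG = -1225/24 ∩ CA · GF = 1159/24]
4. C_y = -37/12  [CA · DG = -1225/24 ∩ CA · GF = 1159/24]
   → C = (-13/12, -37/12)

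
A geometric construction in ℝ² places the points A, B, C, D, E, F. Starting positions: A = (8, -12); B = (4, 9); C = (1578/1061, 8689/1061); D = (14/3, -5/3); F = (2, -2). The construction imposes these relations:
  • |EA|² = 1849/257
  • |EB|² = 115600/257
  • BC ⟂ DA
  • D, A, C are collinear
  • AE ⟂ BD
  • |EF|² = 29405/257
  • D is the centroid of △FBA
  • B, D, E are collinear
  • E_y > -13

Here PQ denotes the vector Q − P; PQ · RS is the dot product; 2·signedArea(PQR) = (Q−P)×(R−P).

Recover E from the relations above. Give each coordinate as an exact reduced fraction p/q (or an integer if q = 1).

1. E_x = 1368/257  [B, D, E are collinear ∩ AE ⟂ BD]
2. E_y = -3127/257  [B, D, E are collinear ∩ AE ⟂ BD]
   → E = (1368/257, -3127/257)

E = (1368/257, -3127/257)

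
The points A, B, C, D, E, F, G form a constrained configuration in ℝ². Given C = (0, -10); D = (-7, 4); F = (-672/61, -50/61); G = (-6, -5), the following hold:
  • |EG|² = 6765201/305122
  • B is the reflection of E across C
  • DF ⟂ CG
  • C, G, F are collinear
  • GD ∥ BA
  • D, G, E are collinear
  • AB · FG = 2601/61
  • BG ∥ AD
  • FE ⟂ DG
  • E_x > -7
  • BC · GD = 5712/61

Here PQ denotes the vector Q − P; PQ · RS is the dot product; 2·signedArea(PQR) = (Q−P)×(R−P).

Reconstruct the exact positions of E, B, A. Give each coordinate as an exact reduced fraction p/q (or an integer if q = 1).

1. E_x = -32613/5002  [D, G, E are collinear ∩ FE ⟂ DG]
2. E_y = -1601/5002  [D, G, E are collinear ∩ FE ⟂ DG]
   → E = (-32613/5002, -1601/5002)
3. B_x = 32613/5002  [B is the reflection of E across C]
4. B_y = -98439/5002  [B is the reflection of E across C]
   → B = (32613/5002, -98439/5002)
5. A_x = 27611/5002  [BG ∥ AD ∩ GD ∥ BA]
6. A_y = -53421/5002  [BG ∥ AD ∩ GD ∥ BA]
   → A = (27611/5002, -53421/5002)

A = (27611/5002, -53421/5002)
B = (32613/5002, -98439/5002)
E = (-32613/5002, -1601/5002)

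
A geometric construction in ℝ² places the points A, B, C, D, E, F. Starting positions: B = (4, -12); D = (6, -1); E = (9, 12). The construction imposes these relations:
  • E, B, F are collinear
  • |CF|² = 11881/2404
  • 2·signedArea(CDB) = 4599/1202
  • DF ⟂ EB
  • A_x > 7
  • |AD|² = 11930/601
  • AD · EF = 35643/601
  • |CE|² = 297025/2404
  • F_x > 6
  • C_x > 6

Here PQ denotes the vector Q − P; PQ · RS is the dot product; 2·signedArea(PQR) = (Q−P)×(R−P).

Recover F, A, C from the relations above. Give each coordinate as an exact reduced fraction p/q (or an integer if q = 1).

1. F_x = 3774/601  [E, B, F are collinear ∩ DF ⟂ EB]
2. F_y = -636/601  [E, B, F are collinear ∩ DF ⟂ EB]
   → F = (3774/601, -636/601)
3. A_x = 4319/601  [line 1635/601·x + 7848/601·y + -37605/601 = 0 ∩ |AD|² = 11930/601]
4. A_y = 1980/601  [line 1635/601·x + 7848/601·y + -37605/601 = 0 ∩ |AD|² = 11930/601]
   → A = (4319/601, 1980/601)
5. C_x = 8093/1202  [line 11·x + -2·y + -86335/1202 = 0 ∩ |CF|² = 11881/2404]
6. C_y = 672/601  [line 11·x + -2·y + -86335/1202 = 0 ∩ |CF|² = 11881/2404]
   → C = (8093/1202, 672/601)

A = (4319/601, 1980/601)
C = (8093/1202, 672/601)
F = (3774/601, -636/601)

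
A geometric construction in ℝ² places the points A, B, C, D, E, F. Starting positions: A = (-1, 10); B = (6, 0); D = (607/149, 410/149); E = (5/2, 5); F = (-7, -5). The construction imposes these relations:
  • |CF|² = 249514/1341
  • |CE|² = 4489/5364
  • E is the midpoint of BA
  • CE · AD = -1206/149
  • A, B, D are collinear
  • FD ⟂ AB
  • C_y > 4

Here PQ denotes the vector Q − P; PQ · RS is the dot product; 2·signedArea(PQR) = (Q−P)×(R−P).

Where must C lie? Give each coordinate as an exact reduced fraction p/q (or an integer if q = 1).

C = (1352/447, 1900/447)

1. C_x = 1352/447  [line -756/149·x + 1080/149·y + -2304/149 = 0 ∩ |CE|² = 4489/5364]
2. C_y = 1900/447  [line -756/149·x + 1080/149·y + -2304/149 = 0 ∩ |CE|² = 4489/5364]
   → C = (1352/447, 1900/447)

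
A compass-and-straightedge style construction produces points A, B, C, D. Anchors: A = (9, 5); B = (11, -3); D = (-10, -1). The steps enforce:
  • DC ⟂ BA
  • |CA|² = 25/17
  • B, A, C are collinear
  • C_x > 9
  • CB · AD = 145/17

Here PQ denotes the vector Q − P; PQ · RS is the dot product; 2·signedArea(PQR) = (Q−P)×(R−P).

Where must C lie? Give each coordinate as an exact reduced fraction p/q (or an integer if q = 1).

1. C_x = 158/17  [B, A, C are collinear ∩ DC ⟂ BA]
2. C_y = 65/17  [B, A, C are collinear ∩ DC ⟂ BA]
   → C = (158/17, 65/17)

C = (158/17, 65/17)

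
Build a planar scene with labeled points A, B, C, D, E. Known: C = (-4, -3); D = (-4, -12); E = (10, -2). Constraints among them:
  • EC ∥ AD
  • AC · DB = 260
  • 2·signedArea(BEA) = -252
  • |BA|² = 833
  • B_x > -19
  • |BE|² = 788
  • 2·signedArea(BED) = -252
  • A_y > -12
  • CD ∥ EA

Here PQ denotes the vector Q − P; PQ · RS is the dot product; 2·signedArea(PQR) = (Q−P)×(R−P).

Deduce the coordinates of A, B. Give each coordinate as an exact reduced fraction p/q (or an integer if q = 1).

1. A_x = 10  [EC ∥ AD ∩ CD ∥ EA]
2. A_y = -11  [EC ∥ AD ∩ CD ∥ EA]
   → A = (10, -11)
3. B_x = -18  [2·signedArea(BEA) = -252 ∩ AC · DB = 260]
4. B_y = -4  [2·signedArea(BEA) = -252 ∩ AC · DB = 260]
   → B = (-18, -4)

A = (10, -11)
B = (-18, -4)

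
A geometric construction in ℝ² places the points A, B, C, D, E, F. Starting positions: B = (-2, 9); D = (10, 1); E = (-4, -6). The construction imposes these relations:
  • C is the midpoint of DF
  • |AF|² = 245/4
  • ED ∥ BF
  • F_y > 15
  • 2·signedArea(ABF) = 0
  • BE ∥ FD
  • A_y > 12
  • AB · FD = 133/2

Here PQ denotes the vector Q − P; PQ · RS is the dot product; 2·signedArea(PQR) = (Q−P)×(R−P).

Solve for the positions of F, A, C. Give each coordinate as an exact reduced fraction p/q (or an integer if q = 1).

1. F_x = 12  [BE ∥ FD ∩ ED ∥ BF]
2. F_y = 16  [BE ∥ FD ∩ ED ∥ BF]
   → F = (12, 16)
3. A_x = 5  [2·signedArea(ABF) = 0 ∩ AB · FD = 133/2]
4. A_y = 25/2  [2·signedArea(ABF) = 0 ∩ AB · FD = 133/2]
   → A = (5, 25/2)
5. C_x = 11  [C is the midpoint of DF]
6. C_y = 17/2  [C is the midpoint of DF]
   → C = (11, 17/2)

A = (5, 25/2)
C = (11, 17/2)
F = (12, 16)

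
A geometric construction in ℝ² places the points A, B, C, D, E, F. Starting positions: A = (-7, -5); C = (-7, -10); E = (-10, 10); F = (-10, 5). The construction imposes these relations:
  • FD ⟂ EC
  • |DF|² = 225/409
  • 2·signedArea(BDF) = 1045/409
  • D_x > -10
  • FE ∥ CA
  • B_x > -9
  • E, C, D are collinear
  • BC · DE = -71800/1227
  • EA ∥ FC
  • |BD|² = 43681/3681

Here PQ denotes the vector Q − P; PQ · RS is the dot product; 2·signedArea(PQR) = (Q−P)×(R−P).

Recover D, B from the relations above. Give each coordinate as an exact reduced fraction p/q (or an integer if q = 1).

B = (-3581/409, 2090/1227)
D = (-3790/409, 2090/409)

1. D_x = -3790/409  [E, C, D are collinear ∩ FD ⟂ EC]
2. D_y = 2090/409  [E, C, D are collinear ∩ FD ⟂ EC]
   → D = (-3790/409, 2090/409)
3. B_x = -3581/409  [line 45/409·x + -300/409·y + 905/409 = 0 ∩ |BD|² = 43681/3681]
4. B_y = 2090/1227  [line 45/409·x + -300/409·y + 905/409 = 0 ∩ |BD|² = 43681/3681]
   → B = (-3581/409, 2090/1227)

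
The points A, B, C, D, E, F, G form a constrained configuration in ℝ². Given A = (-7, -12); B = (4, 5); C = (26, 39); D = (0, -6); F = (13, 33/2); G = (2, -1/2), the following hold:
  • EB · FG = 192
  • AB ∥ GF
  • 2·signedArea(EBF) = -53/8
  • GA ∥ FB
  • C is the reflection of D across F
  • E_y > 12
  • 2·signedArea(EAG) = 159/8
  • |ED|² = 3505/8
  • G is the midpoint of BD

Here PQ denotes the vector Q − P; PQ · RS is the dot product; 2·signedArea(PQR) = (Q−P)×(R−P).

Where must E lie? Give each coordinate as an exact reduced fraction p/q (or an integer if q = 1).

1. E_x = 41/4  [2·signedArea(EAG) = 159/8 ∩ EB · FG = 192]
2. E_y = 49/4  [2·signedArea(EAG) = 159/8 ∩ EB · FG = 192]
   → E = (41/4, 49/4)

E = (41/4, 49/4)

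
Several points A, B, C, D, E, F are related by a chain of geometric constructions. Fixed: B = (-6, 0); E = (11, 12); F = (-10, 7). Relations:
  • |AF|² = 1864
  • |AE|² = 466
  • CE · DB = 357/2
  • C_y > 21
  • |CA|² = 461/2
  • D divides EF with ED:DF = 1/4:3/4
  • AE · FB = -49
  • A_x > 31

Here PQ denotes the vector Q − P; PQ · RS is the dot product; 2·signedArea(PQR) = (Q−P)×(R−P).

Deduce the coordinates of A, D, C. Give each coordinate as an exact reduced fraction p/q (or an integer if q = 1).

1. A_x = 32  [line -4·x + 7·y + 9 = 0 ∩ |AE|² = 466]
2. A_y = 17  [line -4·x + 7·y + 9 = 0 ∩ |AE|² = 466]
   → A = (32, 17)
3. D_x = 23/4  [D divides EF with ED:DF = 1/4:3/4]
4. D_y = 43/4  [D divides EF with ED:DF = 1/4:3/4]
   → D = (23/4, 43/4)
5. C_x = 35/2  [line 47/4·x + 43/4·y + -1747/4 = 0 ∩ |CA|² = 461/2]
6. C_y = 43/2  [line 47/4·x + 43/4·y + -1747/4 = 0 ∩ |CA|² = 461/2]
   → C = (35/2, 43/2)

A = (32, 17)
C = (35/2, 43/2)
D = (23/4, 43/4)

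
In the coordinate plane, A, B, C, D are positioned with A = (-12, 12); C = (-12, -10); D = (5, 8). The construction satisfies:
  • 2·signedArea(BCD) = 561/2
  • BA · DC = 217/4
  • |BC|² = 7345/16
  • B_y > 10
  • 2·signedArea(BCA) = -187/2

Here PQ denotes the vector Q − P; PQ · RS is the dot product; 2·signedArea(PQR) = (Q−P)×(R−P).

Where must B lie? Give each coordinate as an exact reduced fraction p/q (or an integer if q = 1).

1. B_x = -31/4  [2·signedArea(BCA) = -187/2 ∩ BA · DC = 217/4]
2. B_y = 11  [2·signedArea(BCA) = -187/2 ∩ BA · DC = 217/4]
   → B = (-31/4, 11)

B = (-31/4, 11)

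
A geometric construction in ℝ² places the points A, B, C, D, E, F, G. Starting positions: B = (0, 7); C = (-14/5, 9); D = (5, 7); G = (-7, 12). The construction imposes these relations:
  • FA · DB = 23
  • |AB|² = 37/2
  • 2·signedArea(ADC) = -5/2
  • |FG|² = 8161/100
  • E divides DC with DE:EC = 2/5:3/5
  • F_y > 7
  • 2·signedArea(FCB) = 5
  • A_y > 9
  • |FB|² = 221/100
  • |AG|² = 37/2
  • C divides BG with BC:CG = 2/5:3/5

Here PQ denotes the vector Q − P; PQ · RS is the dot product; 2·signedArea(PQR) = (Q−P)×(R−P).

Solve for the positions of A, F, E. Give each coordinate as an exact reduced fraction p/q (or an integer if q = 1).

A = (-7/2, 19/2)
E = (47/25, 39/5)
F = (11/10, 8)

1. A_x = -7/2  [line -2·x + -39/5·y + 671/10 = 0 ∩ |AB|² = 37/2]
2. A_y = 19/2  [line -2·x + -39/5·y + 671/10 = 0 ∩ |AB|² = 37/2]
   → A = (-7/2, 19/2)
3. F_x = 11/10  [2·signedArea(FCB) = 5 ∩ FA · DB = 23]
4. F_y = 8  [2·signedArea(FCB) = 5 ∩ FA · DB = 23]
   → F = (11/10, 8)
5. E_x = 47/25  [E divides DC with DE:EC = 2/5:3/5]
6. E_y = 39/5  [E divides DC with DE:EC = 2/5:3/5]
   → E = (47/25, 39/5)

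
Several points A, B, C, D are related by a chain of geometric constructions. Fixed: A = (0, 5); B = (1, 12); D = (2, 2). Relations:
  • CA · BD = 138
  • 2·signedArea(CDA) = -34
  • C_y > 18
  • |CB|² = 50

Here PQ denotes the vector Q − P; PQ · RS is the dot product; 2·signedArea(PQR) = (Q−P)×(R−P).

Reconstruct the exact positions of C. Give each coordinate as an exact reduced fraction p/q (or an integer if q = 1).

C = (2, 19)

1. C_x = 2  [CA · BD = 138 ∩ 2·signedArea(CDA) = -34]
2. C_y = 19  [CA · BD = 138 ∩ 2·signedArea(CDA) = -34]
   → C = (2, 19)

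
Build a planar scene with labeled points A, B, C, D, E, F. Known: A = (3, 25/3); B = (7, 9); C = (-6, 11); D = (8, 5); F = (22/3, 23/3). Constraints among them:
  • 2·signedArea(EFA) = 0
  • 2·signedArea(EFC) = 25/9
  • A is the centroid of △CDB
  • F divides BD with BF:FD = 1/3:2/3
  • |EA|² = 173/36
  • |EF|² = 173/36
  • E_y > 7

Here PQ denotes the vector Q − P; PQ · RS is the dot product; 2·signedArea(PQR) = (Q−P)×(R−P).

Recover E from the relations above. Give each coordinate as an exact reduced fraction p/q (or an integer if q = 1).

E = (31/6, 8)

1. E_x = 31/6  [2·signedArea(EFA) = 0 ∩ 2·signedArea(EFC) = 25/9]
2. E_y = 8  [2·signedArea(EFA) = 0 ∩ 2·signedArea(EFC) = 25/9]
   → E = (31/6, 8)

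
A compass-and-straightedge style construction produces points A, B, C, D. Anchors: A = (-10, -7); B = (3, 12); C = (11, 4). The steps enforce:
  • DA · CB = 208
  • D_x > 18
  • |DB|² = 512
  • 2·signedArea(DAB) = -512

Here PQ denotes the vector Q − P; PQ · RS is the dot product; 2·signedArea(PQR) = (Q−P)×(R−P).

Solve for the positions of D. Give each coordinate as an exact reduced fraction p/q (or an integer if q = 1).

D = (19, -4)

1. D_x = 19  [2·signedArea(DAB) = -512 ∩ DA · CB = 208]
2. D_y = -4  [2·signedArea(DAB) = -512 ∩ DA · CB = 208]
   → D = (19, -4)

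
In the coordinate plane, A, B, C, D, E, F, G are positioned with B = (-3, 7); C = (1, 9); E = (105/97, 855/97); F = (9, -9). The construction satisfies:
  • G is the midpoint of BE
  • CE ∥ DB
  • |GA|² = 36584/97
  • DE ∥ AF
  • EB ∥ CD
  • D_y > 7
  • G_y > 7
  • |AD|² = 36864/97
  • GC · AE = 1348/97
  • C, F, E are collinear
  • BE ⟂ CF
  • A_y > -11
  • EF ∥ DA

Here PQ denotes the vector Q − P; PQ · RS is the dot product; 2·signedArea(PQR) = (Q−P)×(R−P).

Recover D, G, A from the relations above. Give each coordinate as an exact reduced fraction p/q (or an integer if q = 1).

1. D_x = -299/97  [CE ∥ DB ∩ EB ∥ CD]
2. D_y = 697/97  [CE ∥ DB ∩ EB ∥ CD]
   → D = (-299/97, 697/97)
3. G_x = -93/97  [G is the midpoint of BE]
4. G_y = 767/97  [G is the midpoint of BE]
   → G = (-93/97, 767/97)
5. A_x = 469/97  [DE ∥ AF ∩ EF ∥ DA]
6. A_y = -1031/97  [DE ∥ AF ∩ EF ∥ DA]
   → A = (469/97, -1031/97)

A = (469/97, -1031/97)
D = (-299/97, 697/97)
G = (-93/97, 767/97)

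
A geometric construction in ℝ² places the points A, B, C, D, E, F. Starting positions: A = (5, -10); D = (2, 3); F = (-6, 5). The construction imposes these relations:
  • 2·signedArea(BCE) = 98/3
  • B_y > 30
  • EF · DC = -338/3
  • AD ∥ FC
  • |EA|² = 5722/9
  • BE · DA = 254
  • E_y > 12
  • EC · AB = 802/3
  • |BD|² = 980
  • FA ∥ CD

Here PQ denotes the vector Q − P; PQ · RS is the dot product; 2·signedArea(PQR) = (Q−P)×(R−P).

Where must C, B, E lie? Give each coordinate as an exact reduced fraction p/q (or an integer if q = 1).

1. C_x = -9  [FA ∥ CD ∩ AD ∥ FC]
2. C_y = 18  [FA ∥ CD ∩ AD ∥ FC]
   → C = (-9, 18)
3. E_x = -16/3  [line 11·x + -15·y + 761/3 = 0 ∩ |EA|² = 5722/9]
4. E_y = 13  [line 11·x + -15·y + 761/3 = 0 ∩ |EA|² = 5722/9]
   → E = (-16/3, 13)
5. B_x = -12  [BE · DA = 254 ∩ EC · AB = 802/3]
6. B_y = 31  [BE · DA = 254 ∩ EC · AB = 802/3]
   → B = (-12, 31)

B = (-12, 31)
C = (-9, 18)
E = (-16/3, 13)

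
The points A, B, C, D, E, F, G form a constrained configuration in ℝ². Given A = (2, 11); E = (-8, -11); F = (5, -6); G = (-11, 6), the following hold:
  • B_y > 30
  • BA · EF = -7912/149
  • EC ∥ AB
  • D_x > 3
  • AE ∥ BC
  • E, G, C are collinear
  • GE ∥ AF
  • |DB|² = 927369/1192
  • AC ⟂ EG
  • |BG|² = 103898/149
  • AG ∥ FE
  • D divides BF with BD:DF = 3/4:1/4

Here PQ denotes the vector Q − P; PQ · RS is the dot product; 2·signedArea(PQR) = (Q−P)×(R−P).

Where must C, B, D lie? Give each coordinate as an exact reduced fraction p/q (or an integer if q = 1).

1. C_x = -1708/149  [E, G, C are collinear ∩ AC ⟂ EG]
2. C_y = 1285/149  [E, G, C are collinear ∩ AC ⟂ EG]
   → C = (-1708/149, 1285/149)
3. B_x = -218/149  [AE ∥ BC ∩ EC ∥ AB]
4. B_y = 4563/149  [AE ∥ BC ∩ EC ∥ AB]
   → B = (-218/149, 4563/149)
5. D_x = 2017/596  [D divides BF with BD:DF = 3/4:1/4]
6. D_y = 1881/596  [D divides BF with BD:DF = 3/4:1/4]
   → D = (2017/596, 1881/596)

B = (-218/149, 4563/149)
C = (-1708/149, 1285/149)
D = (2017/596, 1881/596)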